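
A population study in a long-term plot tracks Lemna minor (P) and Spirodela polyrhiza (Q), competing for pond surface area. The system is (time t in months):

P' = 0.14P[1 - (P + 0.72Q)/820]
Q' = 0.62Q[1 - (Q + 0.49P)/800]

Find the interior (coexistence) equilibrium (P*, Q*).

P* ≈ 377, Q* ≈ 615

Setting both brackets to zero gives the nullclines P + 0.72Q = 820 and 0.49P + Q = 800.
Substituting Q = 800 - 0.49P into the first: P(1 - 0.72·0.49) = 820 - 0.72·800.
So P* = 244/0.647 = 377, and then Q* = 800 - 0.49·377 = 615.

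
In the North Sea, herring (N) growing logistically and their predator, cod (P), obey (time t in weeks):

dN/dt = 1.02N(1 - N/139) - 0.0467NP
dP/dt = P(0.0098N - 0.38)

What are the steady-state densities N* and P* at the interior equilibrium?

N* ≈ 38.8, P* ≈ 15.7

From dP/dt = 0 with P > 0: 0.0098N* = 0.38, so N* = 38.8.
Substitute into dN/dt = 0: 1.02(1 - 38.8/139) = 0.0467P*.
The bracket is 0.721, giving P* = 0.735/0.0467 = 15.7.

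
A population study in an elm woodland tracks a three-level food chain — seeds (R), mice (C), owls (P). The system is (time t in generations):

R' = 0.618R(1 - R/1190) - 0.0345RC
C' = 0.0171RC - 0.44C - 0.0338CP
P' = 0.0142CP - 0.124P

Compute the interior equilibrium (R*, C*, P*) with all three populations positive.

From dP/dt = 0: 0.0142C* = 0.124, so C* = 8.73.
From dR/dt = 0: 0.618(1 - R*/1190) = 0.0345·8.73, giving R* = 1190·(1 - 0.487) = 610.
From dC/dt = 0: 0.0171·610 - 0.44 = 0.0338P*, so P* = 9.99/0.0338 = 296.

R* ≈ 610, C* ≈ 8.73, P* ≈ 296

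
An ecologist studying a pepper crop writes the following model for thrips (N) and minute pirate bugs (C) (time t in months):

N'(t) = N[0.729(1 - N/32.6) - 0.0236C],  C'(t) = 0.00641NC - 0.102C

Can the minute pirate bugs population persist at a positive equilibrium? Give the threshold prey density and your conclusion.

The predator equation gives dC/dt > 0 only when N > 0.102/0.00641 = 15.9.
Without the predator, N → K = 32.6. Since 32.6 > 15.9, the predator can invade and persist.

Threshold N = 15.9; K > 15.9, so yes, the predator persists.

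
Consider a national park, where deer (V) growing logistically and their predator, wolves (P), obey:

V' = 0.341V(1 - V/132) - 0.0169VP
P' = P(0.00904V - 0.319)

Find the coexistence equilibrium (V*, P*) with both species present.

From dP/dt = 0 with P > 0: 0.00904V* = 0.319, so V* = 35.3.
Substitute into dV/dt = 0: 0.341(1 - 35.3/132) = 0.0169P*.
The bracket is 0.733, giving P* = 0.25/0.0169 = 14.8.

V* ≈ 35.3, P* ≈ 14.8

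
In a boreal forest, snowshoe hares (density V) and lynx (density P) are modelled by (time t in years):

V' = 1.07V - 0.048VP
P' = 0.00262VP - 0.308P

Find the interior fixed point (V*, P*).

Set dP/dt = 0 with P > 0: 0.00262V - 0.308 = 0, so V* = 0.308/0.00262 = 118.
Set dV/dt = 0 with V > 0: 1.07 - 0.048P = 0, so P* = 1.07/0.048 = 22.3.

V* ≈ 118, P* ≈ 22.3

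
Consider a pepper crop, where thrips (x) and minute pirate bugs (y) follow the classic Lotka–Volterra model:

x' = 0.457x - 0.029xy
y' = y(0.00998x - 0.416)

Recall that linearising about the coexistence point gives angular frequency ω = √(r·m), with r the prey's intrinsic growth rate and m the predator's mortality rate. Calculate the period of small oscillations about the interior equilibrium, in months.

T ≈ 14.4 months

Here r = 0.457 and m = 0.416, so r·m = 0.19.
ω = √0.19 = 0.436 per month, hence T = 2π/ω ≈ 14.4 months.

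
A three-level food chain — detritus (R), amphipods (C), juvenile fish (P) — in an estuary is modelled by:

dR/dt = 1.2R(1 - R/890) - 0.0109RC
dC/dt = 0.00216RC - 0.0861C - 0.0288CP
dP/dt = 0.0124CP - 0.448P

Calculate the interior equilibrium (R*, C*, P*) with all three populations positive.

From dP/dt = 0: 0.0124C* = 0.448, so C* = 36.1.
From dR/dt = 0: 1.2(1 - R*/890) = 0.0109·36.1, giving R* = 890·(1 - 0.328) = 598.
From dC/dt = 0: 0.00216·598 - 0.0861 = 0.0288P*, so P* = 1.21/0.0288 = 41.9.

R* ≈ 598, C* ≈ 36.1, P* ≈ 41.9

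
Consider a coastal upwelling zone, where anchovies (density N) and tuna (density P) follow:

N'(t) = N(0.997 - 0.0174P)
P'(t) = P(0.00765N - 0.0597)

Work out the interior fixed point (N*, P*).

Set dP/dt = 0 with P > 0: 0.00765N - 0.0597 = 0, so N* = 0.0597/0.00765 = 7.8.
Set dN/dt = 0 with N > 0: 0.997 - 0.0174P = 0, so P* = 0.997/0.0174 = 57.3.

N* ≈ 7.8, P* ≈ 57.3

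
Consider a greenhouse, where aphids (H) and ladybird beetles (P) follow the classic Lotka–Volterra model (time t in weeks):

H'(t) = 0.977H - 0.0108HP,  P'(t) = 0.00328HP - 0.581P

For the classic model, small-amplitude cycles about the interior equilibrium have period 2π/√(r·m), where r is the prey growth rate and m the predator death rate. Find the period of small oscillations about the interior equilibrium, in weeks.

T ≈ 8.34 weeks

Here r = 0.977 and m = 0.581, so r·m = 0.568.
ω = √0.568 = 0.753 per week, hence T = 2π/ω ≈ 8.34 weeks.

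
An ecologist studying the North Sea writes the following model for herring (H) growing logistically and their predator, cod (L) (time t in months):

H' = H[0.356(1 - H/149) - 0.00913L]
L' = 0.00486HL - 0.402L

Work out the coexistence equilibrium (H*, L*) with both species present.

From dL/dt = 0 with L > 0: 0.00486H* = 0.402, so H* = 82.7.
Substitute into dH/dt = 0: 0.356(1 - 82.7/149) = 0.00913L*.
The bracket is 0.445, giving L* = 0.158/0.00913 = 17.3.

H* ≈ 82.7, L* ≈ 17.3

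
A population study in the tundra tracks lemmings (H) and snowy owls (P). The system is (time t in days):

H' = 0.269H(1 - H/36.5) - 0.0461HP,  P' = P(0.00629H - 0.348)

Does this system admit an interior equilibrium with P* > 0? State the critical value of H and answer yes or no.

The predator equation gives dP/dt > 0 only when H > 0.348/0.00629 = 55.3.
Without the predator, H → K = 36.5. Since 36.5 < 55.3, the predator cannot invade.

Threshold H = 55.3; K < 55.3, so no, the predator goes extinct.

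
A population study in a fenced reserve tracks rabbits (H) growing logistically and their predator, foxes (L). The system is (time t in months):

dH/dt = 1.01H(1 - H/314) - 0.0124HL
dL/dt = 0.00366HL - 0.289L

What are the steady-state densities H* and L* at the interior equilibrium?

H* ≈ 79, L* ≈ 61

From dL/dt = 0 with L > 0: 0.00366H* = 0.289, so H* = 79.
Substitute into dH/dt = 0: 1.01(1 - 79/314) = 0.0124L*.
The bracket is 0.749, giving L* = 0.756/0.0124 = 61.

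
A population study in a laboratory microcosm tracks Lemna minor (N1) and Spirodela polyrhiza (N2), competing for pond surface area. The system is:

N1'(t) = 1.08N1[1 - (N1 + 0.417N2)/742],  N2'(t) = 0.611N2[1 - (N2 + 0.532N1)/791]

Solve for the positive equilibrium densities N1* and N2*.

N1* ≈ 530, N2* ≈ 509

Setting both brackets to zero gives the nullclines N1 + 0.417N2 = 742 and 0.532N1 + N2 = 791.
Substituting N2 = 791 - 0.532N1 into the first: N1(1 - 0.417·0.532) = 742 - 0.417·791.
So N1* = 412/0.778 = 530, and then N2* = 791 - 0.532·530 = 509.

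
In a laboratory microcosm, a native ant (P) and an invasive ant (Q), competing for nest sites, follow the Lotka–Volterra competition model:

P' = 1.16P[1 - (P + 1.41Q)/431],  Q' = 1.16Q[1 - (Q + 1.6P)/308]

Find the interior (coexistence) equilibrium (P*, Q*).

Setting both brackets to zero gives the nullclines P + 1.41Q = 431 and 1.6P + Q = 308.
Substituting Q = 308 - 1.6P into the first: P(1 - 1.41·1.6) = 431 - 1.41·308.
So P* = -3.28/-1.26 = 2.61, and then Q* = 308 - 1.6·2.61 = 304.

P* ≈ 2.61, Q* ≈ 304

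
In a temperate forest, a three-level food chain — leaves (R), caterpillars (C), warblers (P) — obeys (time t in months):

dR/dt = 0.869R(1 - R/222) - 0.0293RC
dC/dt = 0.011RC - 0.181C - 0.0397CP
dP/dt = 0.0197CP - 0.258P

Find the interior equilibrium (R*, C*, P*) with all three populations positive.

From dP/dt = 0: 0.0197C* = 0.258, so C* = 13.1.
From dR/dt = 0: 0.869(1 - R*/222) = 0.0293·13.1, giving R* = 222·(1 - 0.442) = 124.
From dC/dt = 0: 0.011·124 - 0.181 = 0.0397P*, so P* = 1.18/0.0397 = 29.8.

R* ≈ 124, C* ≈ 13.1, P* ≈ 29.8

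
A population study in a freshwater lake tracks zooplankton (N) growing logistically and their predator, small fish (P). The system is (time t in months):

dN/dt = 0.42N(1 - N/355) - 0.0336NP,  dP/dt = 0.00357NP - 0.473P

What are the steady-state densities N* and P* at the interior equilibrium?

N* ≈ 132, P* ≈ 7.83

From dP/dt = 0 with P > 0: 0.00357N* = 0.473, so N* = 132.
Substitute into dN/dt = 0: 0.42(1 - 132/355) = 0.0336P*.
The bracket is 0.627, giving P* = 0.263/0.0336 = 7.83.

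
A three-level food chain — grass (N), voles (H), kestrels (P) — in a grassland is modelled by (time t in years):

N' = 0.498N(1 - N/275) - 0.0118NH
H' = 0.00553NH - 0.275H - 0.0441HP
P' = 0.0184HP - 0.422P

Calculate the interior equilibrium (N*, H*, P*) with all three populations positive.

N* ≈ 126, H* ≈ 22.9, P* ≈ 9.51

From dP/dt = 0: 0.0184H* = 0.422, so H* = 22.9.
From dN/dt = 0: 0.498(1 - N*/275) = 0.0118·22.9, giving N* = 275·(1 - 0.543) = 126.
From dH/dt = 0: 0.00553·126 - 0.275 = 0.0441P*, so P* = 0.419/0.0441 = 9.51.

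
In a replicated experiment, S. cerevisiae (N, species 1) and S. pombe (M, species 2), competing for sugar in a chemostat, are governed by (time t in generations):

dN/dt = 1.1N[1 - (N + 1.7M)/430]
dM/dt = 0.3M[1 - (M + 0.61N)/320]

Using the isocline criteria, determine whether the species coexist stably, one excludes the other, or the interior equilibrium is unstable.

species 2 excludes species 1

Compare the nullcline intercepts: K1/α12 = 430/1.7 = 253 < K2 = 320; K2/α21 = 320/0.61 = 525 > K1 = 430.
Since the inequalities point opposite ways, species 2 can invade but species 1 cannot.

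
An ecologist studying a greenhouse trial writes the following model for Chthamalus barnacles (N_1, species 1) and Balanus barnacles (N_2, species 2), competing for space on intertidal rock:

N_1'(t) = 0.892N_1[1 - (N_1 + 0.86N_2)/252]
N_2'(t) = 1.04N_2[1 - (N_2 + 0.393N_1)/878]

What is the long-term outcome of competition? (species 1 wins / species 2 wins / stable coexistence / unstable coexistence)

species 2 excludes species 1

Compare the nullcline intercepts: K1/α12 = 252/0.86 = 293 < K2 = 878; K2/α21 = 878/0.393 = 2230 > K1 = 252.
Since the inequalities point opposite ways, species 2 can invade but species 1 cannot.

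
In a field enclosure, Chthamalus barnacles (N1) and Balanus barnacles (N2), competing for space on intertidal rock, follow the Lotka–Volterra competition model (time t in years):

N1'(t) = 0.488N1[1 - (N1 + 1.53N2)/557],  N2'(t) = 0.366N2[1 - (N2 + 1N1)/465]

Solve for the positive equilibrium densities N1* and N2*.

N1* ≈ 291, N2* ≈ 174

Setting both brackets to zero gives the nullclines N1 + 1.53N2 = 557 and 1N1 + N2 = 465.
Substituting N2 = 465 - 1N1 into the first: N1(1 - 1.53·1) = 557 - 1.53·465.
So N1* = -154/-0.53 = 291, and then N2* = 465 - 1·291 = 174.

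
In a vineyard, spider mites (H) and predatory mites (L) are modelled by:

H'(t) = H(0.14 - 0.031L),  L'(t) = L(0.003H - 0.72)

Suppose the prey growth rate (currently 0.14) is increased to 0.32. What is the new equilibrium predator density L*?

At the interior fixed point, setting dH/dt = 0 with H > 0 fixes L* = (prey growth rate)/(HL coefficient) — independent of the other coefficients.
With the change, L* = 0.32/0.031 = 10.3; it rises from 4.52.

L* ≈ 10.3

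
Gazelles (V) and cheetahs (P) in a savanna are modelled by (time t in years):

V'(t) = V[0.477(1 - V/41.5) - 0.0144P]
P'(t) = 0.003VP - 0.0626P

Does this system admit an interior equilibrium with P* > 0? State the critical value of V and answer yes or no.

Threshold V = 20.9; K > 20.9, so yes, the predator persists.

The predator equation gives dP/dt > 0 only when V > 0.0626/0.003 = 20.9.
Without the predator, V → K = 41.5. Since 41.5 > 20.9, the predator can invade and persist.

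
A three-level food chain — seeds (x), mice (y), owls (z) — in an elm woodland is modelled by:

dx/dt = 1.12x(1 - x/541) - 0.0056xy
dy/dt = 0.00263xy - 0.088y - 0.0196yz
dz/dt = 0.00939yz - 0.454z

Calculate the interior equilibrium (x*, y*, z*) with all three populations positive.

From dz/dt = 0: 0.00939y* = 0.454, so y* = 48.3.
From dx/dt = 0: 1.12(1 - x*/541) = 0.0056·48.3, giving x* = 541·(1 - 0.242) = 410.
From dy/dt = 0: 0.00263·410 - 0.088 = 0.0196z*, so z* = 0.991/0.0196 = 50.6.

x* ≈ 410, y* ≈ 48.3, z* ≈ 50.6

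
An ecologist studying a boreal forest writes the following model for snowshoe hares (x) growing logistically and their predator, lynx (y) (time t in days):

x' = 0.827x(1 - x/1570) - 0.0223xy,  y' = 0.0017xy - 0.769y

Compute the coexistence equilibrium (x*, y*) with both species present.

From dy/dt = 0 with y > 0: 0.0017x* = 0.769, so x* = 452.
Substitute into dx/dt = 0: 0.827(1 - 452/1570) = 0.0223y*.
The bracket is 0.712, giving y* = 0.589/0.0223 = 26.4.

x* ≈ 452, y* ≈ 26.4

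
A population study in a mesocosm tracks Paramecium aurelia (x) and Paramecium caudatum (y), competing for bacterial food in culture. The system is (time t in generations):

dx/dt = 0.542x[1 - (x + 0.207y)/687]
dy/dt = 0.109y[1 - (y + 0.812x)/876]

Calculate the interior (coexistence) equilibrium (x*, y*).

x* ≈ 608, y* ≈ 382

Setting both brackets to zero gives the nullclines x + 0.207y = 687 and 0.812x + y = 876.
Substituting y = 876 - 0.812x into the first: x(1 - 0.207·0.812) = 687 - 0.207·876.
So x* = 506/0.832 = 608, and then y* = 876 - 0.812·608 = 382.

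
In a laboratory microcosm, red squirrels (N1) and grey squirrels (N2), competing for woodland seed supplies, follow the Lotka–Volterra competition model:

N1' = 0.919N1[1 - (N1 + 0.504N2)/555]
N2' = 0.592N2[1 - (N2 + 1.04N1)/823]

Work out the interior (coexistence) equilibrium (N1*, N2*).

Setting both brackets to zero gives the nullclines N1 + 0.504N2 = 555 and 1.04N1 + N2 = 823.
Substituting N2 = 823 - 1.04N1 into the first: N1(1 - 0.504·1.04) = 555 - 0.504·823.
So N1* = 140/0.476 = 295, and then N2* = 823 - 1.04·295 = 517.

N1* ≈ 295, N2* ≈ 517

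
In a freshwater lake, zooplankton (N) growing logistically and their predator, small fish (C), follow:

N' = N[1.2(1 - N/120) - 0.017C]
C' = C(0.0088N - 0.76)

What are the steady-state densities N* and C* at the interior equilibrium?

N* ≈ 86.4, C* ≈ 19.8

From dC/dt = 0 with C > 0: 0.0088N* = 0.76, so N* = 86.4.
Substitute into dN/dt = 0: 1.2(1 - 86.4/120) = 0.017C*.
The bracket is 0.28, giving C* = 0.336/0.017 = 19.8.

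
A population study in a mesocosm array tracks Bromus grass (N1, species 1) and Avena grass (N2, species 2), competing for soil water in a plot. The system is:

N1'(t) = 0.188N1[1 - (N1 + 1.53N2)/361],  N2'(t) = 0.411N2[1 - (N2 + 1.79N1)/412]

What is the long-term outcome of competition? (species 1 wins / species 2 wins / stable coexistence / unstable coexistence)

unstable coexistence (outcome depends on initial conditions)

Compare the nullcline intercepts: K1/α12 = 361/1.53 = 236 < K2 = 412; K2/α21 = 412/1.79 = 230 < K1 = 361.
Since both are reversed, neither can invade when rare; the interior point is a saddle.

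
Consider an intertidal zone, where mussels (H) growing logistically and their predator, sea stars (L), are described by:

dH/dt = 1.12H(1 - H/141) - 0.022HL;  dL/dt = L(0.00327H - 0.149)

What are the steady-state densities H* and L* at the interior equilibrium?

From dL/dt = 0 with L > 0: 0.00327H* = 0.149, so H* = 45.6.
Substitute into dH/dt = 0: 1.12(1 - 45.6/141) = 0.022L*.
The bracket is 0.677, giving L* = 0.758/0.022 = 34.5.

H* ≈ 45.6, L* ≈ 34.5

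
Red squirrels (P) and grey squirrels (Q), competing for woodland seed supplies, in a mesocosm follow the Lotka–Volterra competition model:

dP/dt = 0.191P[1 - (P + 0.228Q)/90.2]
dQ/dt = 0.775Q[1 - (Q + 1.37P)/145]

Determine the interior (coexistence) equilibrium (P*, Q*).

P* ≈ 83.1, Q* ≈ 31.2

Setting both brackets to zero gives the nullclines P + 0.228Q = 90.2 and 1.37P + Q = 145.
Substituting Q = 145 - 1.37P into the first: P(1 - 0.228·1.37) = 90.2 - 0.228·145.
So P* = 57.1/0.688 = 83.1, and then Q* = 145 - 1.37·83.1 = 31.2.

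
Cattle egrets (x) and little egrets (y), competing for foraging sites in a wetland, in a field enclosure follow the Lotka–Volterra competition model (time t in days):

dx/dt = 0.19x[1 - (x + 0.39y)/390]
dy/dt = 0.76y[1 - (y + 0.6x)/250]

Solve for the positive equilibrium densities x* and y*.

Setting both brackets to zero gives the nullclines x + 0.39y = 390 and 0.6x + y = 250.
Substituting y = 250 - 0.6x into the first: x(1 - 0.39·0.6) = 390 - 0.39·250.
So x* = 292/0.766 = 382, and then y* = 250 - 0.6·382 = 20.9.

x* ≈ 382, y* ≈ 20.9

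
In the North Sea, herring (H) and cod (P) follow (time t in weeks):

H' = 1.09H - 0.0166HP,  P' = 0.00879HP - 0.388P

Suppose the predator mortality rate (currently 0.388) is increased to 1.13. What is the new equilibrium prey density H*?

At the interior fixed point, setting dP/dt = 0 with P > 0 fixes H* = (predator death rate)/(HP coefficient) — independent of the other coefficients.
With the change, H* = 1.13/0.00879 = 129; it rises from 44.1.

H* ≈ 129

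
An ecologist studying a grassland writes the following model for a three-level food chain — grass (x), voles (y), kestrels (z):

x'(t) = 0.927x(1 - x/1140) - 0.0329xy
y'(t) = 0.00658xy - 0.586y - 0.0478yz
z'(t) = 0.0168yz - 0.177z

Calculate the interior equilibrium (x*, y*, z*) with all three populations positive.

x* ≈ 714, y* ≈ 10.5, z* ≈ 86

From dz/dt = 0: 0.0168y* = 0.177, so y* = 10.5.
From dx/dt = 0: 0.927(1 - x*/1140) = 0.0329·10.5, giving x* = 1140·(1 - 0.374) = 714.
From dy/dt = 0: 0.00658·714 - 0.586 = 0.0478z*, so z* = 4.11/0.0478 = 86.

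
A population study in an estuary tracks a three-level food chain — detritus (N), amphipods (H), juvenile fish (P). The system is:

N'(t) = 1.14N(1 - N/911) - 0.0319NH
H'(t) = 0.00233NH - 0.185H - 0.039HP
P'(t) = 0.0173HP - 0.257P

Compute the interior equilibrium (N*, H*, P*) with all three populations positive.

N* ≈ 532, H* ≈ 14.9, P* ≈ 27.1

From dP/dt = 0: 0.0173H* = 0.257, so H* = 14.9.
From dN/dt = 0: 1.14(1 - N*/911) = 0.0319·14.9, giving N* = 911·(1 - 0.416) = 532.
From dH/dt = 0: 0.00233·532 - 0.185 = 0.039P*, so P* = 1.06/0.039 = 27.1.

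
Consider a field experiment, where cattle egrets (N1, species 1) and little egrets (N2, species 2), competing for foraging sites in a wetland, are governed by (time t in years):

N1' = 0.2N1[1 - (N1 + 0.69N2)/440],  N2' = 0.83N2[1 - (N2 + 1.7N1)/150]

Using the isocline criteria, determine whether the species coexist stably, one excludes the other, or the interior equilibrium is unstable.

species 1 excludes species 2

Compare the nullcline intercepts: K1/α12 = 440/0.69 = 638 > K2 = 150; K2/α21 = 150/1.7 = 88.2 < K1 = 440.
Since the inequalities point opposite ways, species 1 can invade but species 2 cannot.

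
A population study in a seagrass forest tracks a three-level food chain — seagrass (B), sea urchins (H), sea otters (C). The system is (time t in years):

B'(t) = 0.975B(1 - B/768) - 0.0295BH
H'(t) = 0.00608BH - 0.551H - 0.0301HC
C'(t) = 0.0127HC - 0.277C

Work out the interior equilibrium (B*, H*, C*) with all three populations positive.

B* ≈ 261, H* ≈ 21.8, C* ≈ 34.5

From dC/dt = 0: 0.0127H* = 0.277, so H* = 21.8.
From dB/dt = 0: 0.975(1 - B*/768) = 0.0295·21.8, giving B* = 768·(1 - 0.66) = 261.
From dH/dt = 0: 0.00608·261 - 0.551 = 0.0301C*, so C* = 1.04/0.0301 = 34.5.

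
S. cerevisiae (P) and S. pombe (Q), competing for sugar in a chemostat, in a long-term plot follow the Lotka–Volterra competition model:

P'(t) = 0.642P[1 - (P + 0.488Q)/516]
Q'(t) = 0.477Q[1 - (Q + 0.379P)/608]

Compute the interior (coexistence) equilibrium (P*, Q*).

P* ≈ 269, Q* ≈ 506

Setting both brackets to zero gives the nullclines P + 0.488Q = 516 and 0.379P + Q = 608.
Substituting Q = 608 - 0.379P into the first: P(1 - 0.488·0.379) = 516 - 0.488·608.
So P* = 219/0.815 = 269, and then Q* = 608 - 0.379·269 = 506.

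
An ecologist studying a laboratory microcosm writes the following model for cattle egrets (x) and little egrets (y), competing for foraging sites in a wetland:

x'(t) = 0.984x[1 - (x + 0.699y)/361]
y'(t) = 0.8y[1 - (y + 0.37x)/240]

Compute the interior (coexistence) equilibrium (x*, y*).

x* ≈ 261, y* ≈ 144

Setting both brackets to zero gives the nullclines x + 0.699y = 361 and 0.37x + y = 240.
Substituting y = 240 - 0.37x into the first: x(1 - 0.699·0.37) = 361 - 0.699·240.
So x* = 193/0.741 = 261, and then y* = 240 - 0.37·261 = 144.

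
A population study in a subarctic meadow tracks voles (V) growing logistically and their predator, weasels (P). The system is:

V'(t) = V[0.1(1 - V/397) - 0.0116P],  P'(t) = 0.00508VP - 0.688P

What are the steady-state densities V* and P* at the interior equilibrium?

From dP/dt = 0 with P > 0: 0.00508V* = 0.688, so V* = 135.
Substitute into dV/dt = 0: 0.1(1 - 135/397) = 0.0116P*.
The bracket is 0.659, giving P* = 0.0659/0.0116 = 5.68.

V* ≈ 135, P* ≈ 5.68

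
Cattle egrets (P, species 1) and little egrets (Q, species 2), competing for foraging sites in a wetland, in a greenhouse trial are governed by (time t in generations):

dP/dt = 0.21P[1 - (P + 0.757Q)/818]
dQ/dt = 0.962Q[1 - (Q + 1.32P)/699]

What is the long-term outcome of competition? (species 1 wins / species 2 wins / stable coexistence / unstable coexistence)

species 1 excludes species 2

Compare the nullcline intercepts: K1/α12 = 818/0.757 = 1080 > K2 = 699; K2/α21 = 699/1.32 = 530 < K1 = 818.
Since the inequalities point opposite ways, species 1 can invade but species 2 cannot.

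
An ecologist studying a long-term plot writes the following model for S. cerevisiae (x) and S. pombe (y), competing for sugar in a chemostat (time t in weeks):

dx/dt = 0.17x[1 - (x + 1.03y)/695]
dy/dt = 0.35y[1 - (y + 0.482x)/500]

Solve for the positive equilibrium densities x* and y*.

Setting both brackets to zero gives the nullclines x + 1.03y = 695 and 0.482x + y = 500.
Substituting y = 500 - 0.482x into the first: x(1 - 1.03·0.482) = 695 - 1.03·500.
So x* = 180/0.504 = 357, and then y* = 500 - 0.482·357 = 328.

x* ≈ 357, y* ≈ 328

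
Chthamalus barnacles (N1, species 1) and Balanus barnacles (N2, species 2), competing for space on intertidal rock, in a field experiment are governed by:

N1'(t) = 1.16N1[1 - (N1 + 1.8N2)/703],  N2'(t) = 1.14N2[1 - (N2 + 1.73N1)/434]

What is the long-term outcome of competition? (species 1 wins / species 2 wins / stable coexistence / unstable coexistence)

Compare the nullcline intercepts: K1/α12 = 703/1.8 = 391 < K2 = 434; K2/α21 = 434/1.73 = 251 < K1 = 703.
Since both are reversed, neither can invade when rare; the interior point is a saddle.

unstable coexistence (outcome depends on initial conditions)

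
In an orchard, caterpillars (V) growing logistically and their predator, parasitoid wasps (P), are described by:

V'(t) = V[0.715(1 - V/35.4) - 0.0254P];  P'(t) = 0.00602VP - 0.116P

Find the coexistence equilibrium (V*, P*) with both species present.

From dP/dt = 0 with P > 0: 0.00602V* = 0.116, so V* = 19.3.
Substitute into dV/dt = 0: 0.715(1 - 19.3/35.4) = 0.0254P*.
The bracket is 0.456, giving P* = 0.326/0.0254 = 12.8.

V* ≈ 19.3, P* ≈ 12.8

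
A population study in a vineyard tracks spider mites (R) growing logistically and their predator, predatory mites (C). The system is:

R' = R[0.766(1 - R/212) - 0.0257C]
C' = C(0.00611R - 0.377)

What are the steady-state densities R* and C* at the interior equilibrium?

R* ≈ 61.7, C* ≈ 21.1

From dC/dt = 0 with C > 0: 0.00611R* = 0.377, so R* = 61.7.
Substitute into dR/dt = 0: 0.766(1 - 61.7/212) = 0.0257C*.
The bracket is 0.709, giving C* = 0.543/0.0257 = 21.1.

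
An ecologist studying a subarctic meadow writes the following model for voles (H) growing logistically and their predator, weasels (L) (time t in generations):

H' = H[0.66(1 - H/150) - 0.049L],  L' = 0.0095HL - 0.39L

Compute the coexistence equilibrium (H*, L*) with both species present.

H* ≈ 41.1, L* ≈ 9.78

From dL/dt = 0 with L > 0: 0.0095H* = 0.39, so H* = 41.1.
Substitute into dH/dt = 0: 0.66(1 - 41.1/150) = 0.049L*.
The bracket is 0.726, giving L* = 0.479/0.049 = 9.78.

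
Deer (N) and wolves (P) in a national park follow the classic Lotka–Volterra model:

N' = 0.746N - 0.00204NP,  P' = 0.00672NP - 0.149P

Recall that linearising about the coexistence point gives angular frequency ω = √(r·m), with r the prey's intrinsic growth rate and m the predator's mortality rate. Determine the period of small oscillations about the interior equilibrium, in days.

Here r = 0.746 and m = 0.149, so r·m = 0.111.
ω = √0.111 = 0.333 per day, hence T = 2π/ω ≈ 18.8 days.

T ≈ 18.8 days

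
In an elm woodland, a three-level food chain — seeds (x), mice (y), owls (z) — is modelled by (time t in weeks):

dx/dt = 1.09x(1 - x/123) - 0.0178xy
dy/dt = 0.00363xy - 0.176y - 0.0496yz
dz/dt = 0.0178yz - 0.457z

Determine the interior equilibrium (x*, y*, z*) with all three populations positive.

From dz/dt = 0: 0.0178y* = 0.457, so y* = 25.7.
From dx/dt = 0: 1.09(1 - x*/123) = 0.0178·25.7, giving x* = 123·(1 - 0.419) = 71.4.
From dy/dt = 0: 0.00363·71.4 - 0.176 = 0.0496z*, so z* = 0.0833/0.0496 = 1.68.

x* ≈ 71.4, y* ≈ 25.7, z* ≈ 1.68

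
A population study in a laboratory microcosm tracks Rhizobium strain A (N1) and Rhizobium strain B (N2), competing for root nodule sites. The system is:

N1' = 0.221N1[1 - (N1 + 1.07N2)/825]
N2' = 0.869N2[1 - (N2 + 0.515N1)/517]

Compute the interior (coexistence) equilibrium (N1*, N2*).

N1* ≈ 605, N2* ≈ 205

Setting both brackets to zero gives the nullclines N1 + 1.07N2 = 825 and 0.515N1 + N2 = 517.
Substituting N2 = 517 - 0.515N1 into the first: N1(1 - 1.07·0.515) = 825 - 1.07·517.
So N1* = 272/0.449 = 605, and then N2* = 517 - 0.515·605 = 205.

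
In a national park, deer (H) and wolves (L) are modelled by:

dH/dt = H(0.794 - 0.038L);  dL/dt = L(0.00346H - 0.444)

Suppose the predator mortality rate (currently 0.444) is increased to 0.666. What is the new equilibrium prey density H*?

At the interior fixed point, setting dL/dt = 0 with L > 0 fixes H* = (predator death rate)/(HL coefficient) — independent of the other coefficients.
With the change, H* = 0.666/0.00346 = 192; it rises from 128.

H* ≈ 192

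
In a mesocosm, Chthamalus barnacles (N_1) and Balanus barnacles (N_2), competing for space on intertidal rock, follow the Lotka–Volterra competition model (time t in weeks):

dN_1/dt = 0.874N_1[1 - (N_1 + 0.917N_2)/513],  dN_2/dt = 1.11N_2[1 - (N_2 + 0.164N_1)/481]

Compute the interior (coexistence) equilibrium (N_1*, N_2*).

N_1* ≈ 84.7, N_2* ≈ 467

Setting both brackets to zero gives the nullclines N_1 + 0.917N_2 = 513 and 0.164N_1 + N_2 = 481.
Substituting N_2 = 481 - 0.164N_1 into the first: N_1(1 - 0.917·0.164) = 513 - 0.917·481.
So N_1* = 71.9/0.85 = 84.7, and then N_2* = 481 - 0.164·84.7 = 467.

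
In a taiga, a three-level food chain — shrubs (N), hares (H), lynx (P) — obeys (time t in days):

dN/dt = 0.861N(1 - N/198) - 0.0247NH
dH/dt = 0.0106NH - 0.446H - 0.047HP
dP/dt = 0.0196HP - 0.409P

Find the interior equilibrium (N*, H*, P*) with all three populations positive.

N* ≈ 79.5, H* ≈ 20.9, P* ≈ 8.43

From dP/dt = 0: 0.0196H* = 0.409, so H* = 20.9.
From dN/dt = 0: 0.861(1 - N*/198) = 0.0247·20.9, giving N* = 198·(1 - 0.599) = 79.5.
From dH/dt = 0: 0.0106·79.5 - 0.446 = 0.047P*, so P* = 0.396/0.047 = 8.43.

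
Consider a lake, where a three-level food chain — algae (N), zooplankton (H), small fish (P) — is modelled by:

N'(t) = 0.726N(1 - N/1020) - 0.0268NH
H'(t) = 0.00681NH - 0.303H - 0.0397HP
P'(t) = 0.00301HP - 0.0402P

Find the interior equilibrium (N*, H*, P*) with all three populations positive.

From dP/dt = 0: 0.00301H* = 0.0402, so H* = 13.4.
From dN/dt = 0: 0.726(1 - N*/1020) = 0.0268·13.4, giving N* = 1020·(1 - 0.493) = 517.
From dH/dt = 0: 0.00681·517 - 0.303 = 0.0397P*, so P* = 3.22/0.0397 = 81.1.

N* ≈ 517, H* ≈ 13.4, P* ≈ 81.1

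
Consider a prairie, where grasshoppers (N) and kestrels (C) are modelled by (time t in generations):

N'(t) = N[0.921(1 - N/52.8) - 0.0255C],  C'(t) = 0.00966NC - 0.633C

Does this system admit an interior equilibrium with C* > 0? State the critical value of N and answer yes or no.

The predator equation gives dC/dt > 0 only when N > 0.633/0.00966 = 65.5.
Without the predator, N → K = 52.8. Since 52.8 < 65.5, the predator cannot invade.

Threshold N = 65.5; K < 65.5, so no, the predator goes extinct.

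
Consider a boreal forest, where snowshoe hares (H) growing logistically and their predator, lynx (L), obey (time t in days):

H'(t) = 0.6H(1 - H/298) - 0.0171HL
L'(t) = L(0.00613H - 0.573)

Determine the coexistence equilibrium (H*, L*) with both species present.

H* ≈ 93.5, L* ≈ 24.1

From dL/dt = 0 with L > 0: 0.00613H* = 0.573, so H* = 93.5.
Substitute into dH/dt = 0: 0.6(1 - 93.5/298) = 0.0171L*.
The bracket is 0.686, giving L* = 0.412/0.0171 = 24.1.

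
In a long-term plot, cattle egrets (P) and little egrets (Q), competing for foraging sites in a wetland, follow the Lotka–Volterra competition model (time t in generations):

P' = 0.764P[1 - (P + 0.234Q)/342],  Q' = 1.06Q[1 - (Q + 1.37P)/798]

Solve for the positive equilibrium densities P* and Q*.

P* ≈ 229, Q* ≈ 485

Setting both brackets to zero gives the nullclines P + 0.234Q = 342 and 1.37P + Q = 798.
Substituting Q = 798 - 1.37P into the first: P(1 - 0.234·1.37) = 342 - 0.234·798.
So P* = 155/0.679 = 229, and then Q* = 798 - 1.37·229 = 485.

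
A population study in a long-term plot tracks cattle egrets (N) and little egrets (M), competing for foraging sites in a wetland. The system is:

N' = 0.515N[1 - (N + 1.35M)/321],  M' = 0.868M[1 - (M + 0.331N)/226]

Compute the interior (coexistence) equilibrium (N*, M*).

Setting both brackets to zero gives the nullclines N + 1.35M = 321 and 0.331N + M = 226.
Substituting M = 226 - 0.331N into the first: N(1 - 1.35·0.331) = 321 - 1.35·226.
So N* = 15.9/0.553 = 28.7, and then M* = 226 - 0.331·28.7 = 216.

N* ≈ 28.7, M* ≈ 216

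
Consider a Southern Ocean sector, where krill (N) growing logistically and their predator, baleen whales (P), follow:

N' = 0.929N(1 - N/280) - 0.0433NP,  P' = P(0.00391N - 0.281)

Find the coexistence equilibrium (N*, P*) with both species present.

From dP/dt = 0 with P > 0: 0.00391N* = 0.281, so N* = 71.9.
Substitute into dN/dt = 0: 0.929(1 - 71.9/280) = 0.0433P*.
The bracket is 0.743, giving P* = 0.691/0.0433 = 15.9.

N* ≈ 71.9, P* ≈ 15.9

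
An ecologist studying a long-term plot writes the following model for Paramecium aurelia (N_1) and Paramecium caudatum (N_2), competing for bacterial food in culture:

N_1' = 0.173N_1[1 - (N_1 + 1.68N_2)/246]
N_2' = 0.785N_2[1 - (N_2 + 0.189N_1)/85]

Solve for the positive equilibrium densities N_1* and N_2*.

N_1* ≈ 151, N_2* ≈ 56.4

Setting both brackets to zero gives the nullclines N_1 + 1.68N_2 = 246 and 0.189N_1 + N_2 = 85.
Substituting N_2 = 85 - 0.189N_1 into the first: N_1(1 - 1.68·0.189) = 246 - 1.68·85.
So N_1* = 103/0.682 = 151, and then N_2* = 85 - 0.189·151 = 56.4.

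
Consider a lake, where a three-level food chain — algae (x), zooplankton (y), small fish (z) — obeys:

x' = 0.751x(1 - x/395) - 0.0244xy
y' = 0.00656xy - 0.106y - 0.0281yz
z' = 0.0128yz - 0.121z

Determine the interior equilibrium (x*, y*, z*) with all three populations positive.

From dz/dt = 0: 0.0128y* = 0.121, so y* = 9.45.
From dx/dt = 0: 0.751(1 - x*/395) = 0.0244·9.45, giving x* = 395·(1 - 0.307) = 274.
From dy/dt = 0: 0.00656·274 - 0.106 = 0.0281z*, so z* = 1.69/0.0281 = 60.1.

x* ≈ 274, y* ≈ 9.45, z* ≈ 60.1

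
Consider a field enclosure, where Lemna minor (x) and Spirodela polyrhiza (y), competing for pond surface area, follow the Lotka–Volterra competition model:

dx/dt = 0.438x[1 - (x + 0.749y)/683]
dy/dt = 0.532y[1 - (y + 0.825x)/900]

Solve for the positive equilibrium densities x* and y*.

x* ≈ 23.3, y* ≈ 881

Setting both brackets to zero gives the nullclines x + 0.749y = 683 and 0.825x + y = 900.
Substituting y = 900 - 0.825x into the first: x(1 - 0.749·0.825) = 683 - 0.749·900.
So x* = 8.9/0.382 = 23.3, and then y* = 900 - 0.825·23.3 = 881.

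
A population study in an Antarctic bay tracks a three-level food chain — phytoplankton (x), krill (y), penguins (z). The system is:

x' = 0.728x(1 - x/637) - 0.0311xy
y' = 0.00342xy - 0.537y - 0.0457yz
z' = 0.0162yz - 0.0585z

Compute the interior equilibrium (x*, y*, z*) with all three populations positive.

x* ≈ 539, y* ≈ 3.61, z* ≈ 28.6

From dz/dt = 0: 0.0162y* = 0.0585, so y* = 3.61.
From dx/dt = 0: 0.728(1 - x*/637) = 0.0311·3.61, giving x* = 637·(1 - 0.154) = 539.
From dy/dt = 0: 0.00342·539 - 0.537 = 0.0457z*, so z* = 1.31/0.0457 = 28.6.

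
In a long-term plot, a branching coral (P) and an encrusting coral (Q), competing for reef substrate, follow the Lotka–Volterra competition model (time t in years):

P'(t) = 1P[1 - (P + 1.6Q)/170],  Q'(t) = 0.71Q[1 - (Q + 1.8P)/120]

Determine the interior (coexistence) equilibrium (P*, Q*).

Setting both brackets to zero gives the nullclines P + 1.6Q = 170 and 1.8P + Q = 120.
Substituting Q = 120 - 1.8P into the first: P(1 - 1.6·1.8) = 170 - 1.6·120.
So P* = -22/-1.88 = 11.7, and then Q* = 120 - 1.8·11.7 = 98.9.

P* ≈ 11.7, Q* ≈ 98.9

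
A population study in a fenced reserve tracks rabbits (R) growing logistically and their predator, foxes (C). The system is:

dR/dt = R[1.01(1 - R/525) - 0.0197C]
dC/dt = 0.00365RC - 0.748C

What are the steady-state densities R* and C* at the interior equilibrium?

R* ≈ 205, C* ≈ 31.3

From dC/dt = 0 with C > 0: 0.00365R* = 0.748, so R* = 205.
Substitute into dR/dt = 0: 1.01(1 - 205/525) = 0.0197C*.
The bracket is 0.61, giving C* = 0.616/0.0197 = 31.3.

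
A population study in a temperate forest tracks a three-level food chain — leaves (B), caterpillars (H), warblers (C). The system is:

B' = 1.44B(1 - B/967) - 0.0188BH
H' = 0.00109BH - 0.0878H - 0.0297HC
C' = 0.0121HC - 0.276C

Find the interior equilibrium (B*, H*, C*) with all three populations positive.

From dC/dt = 0: 0.0121H* = 0.276, so H* = 22.8.
From dB/dt = 0: 1.44(1 - B*/967) = 0.0188·22.8, giving B* = 967·(1 - 0.298) = 679.
From dH/dt = 0: 0.00109·679 - 0.0878 = 0.0297C*, so C* = 0.652/0.0297 = 22.

B* ≈ 679, H* ≈ 22.8, C* ≈ 22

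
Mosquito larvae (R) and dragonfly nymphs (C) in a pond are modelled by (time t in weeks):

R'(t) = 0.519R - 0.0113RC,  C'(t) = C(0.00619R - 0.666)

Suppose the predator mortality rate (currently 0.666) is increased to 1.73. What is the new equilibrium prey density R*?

R* ≈ 279

At the interior fixed point, setting dC/dt = 0 with C > 0 fixes R* = (predator death rate)/(RC coefficient) — independent of the other coefficients.
With the change, R* = 1.73/0.00619 = 279; it rises from 108.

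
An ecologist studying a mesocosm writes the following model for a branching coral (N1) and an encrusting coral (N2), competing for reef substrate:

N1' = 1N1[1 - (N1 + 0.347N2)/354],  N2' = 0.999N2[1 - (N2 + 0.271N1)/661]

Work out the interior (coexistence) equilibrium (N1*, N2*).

N1* ≈ 138, N2* ≈ 624

Setting both brackets to zero gives the nullclines N1 + 0.347N2 = 354 and 0.271N1 + N2 = 661.
Substituting N2 = 661 - 0.271N1 into the first: N1(1 - 0.347·0.271) = 354 - 0.347·661.
So N1* = 125/0.906 = 138, and then N2* = 661 - 0.271·138 = 624.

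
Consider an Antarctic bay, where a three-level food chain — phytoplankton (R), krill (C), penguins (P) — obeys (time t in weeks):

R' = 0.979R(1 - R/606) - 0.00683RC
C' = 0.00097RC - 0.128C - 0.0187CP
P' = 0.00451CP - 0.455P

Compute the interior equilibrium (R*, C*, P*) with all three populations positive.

From dP/dt = 0: 0.00451C* = 0.455, so C* = 101.
From dR/dt = 0: 0.979(1 - R*/606) = 0.00683·101, giving R* = 606·(1 - 0.704) = 179.
From dC/dt = 0: 0.00097·179 - 0.128 = 0.0187P*, so P* = 0.0461/0.0187 = 2.46.

R* ≈ 179, C* ≈ 101, P* ≈ 2.46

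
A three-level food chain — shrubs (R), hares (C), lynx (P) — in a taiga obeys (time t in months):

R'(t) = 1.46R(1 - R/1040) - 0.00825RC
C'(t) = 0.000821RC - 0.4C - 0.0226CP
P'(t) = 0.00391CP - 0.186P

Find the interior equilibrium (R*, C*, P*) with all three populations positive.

R* ≈ 760, C* ≈ 47.6, P* ≈ 9.93

From dP/dt = 0: 0.00391C* = 0.186, so C* = 47.6.
From dR/dt = 0: 1.46(1 - R*/1040) = 0.00825·47.6, giving R* = 1040·(1 - 0.269) = 760.
From dC/dt = 0: 0.000821·760 - 0.4 = 0.0226P*, so P* = 0.224/0.0226 = 9.93.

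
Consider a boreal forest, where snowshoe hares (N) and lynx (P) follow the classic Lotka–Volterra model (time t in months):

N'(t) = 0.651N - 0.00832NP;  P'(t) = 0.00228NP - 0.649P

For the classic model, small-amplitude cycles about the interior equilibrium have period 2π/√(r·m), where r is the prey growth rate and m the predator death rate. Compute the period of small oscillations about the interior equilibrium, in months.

T ≈ 9.67 months

Here r = 0.651 and m = 0.649, so r·m = 0.422.
ω = √0.422 = 0.65 per month, hence T = 2π/ω ≈ 9.67 months.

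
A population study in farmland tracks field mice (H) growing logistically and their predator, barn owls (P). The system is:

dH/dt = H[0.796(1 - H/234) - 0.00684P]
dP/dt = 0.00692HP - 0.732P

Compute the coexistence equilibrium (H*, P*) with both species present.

From dP/dt = 0 with P > 0: 0.00692H* = 0.732, so H* = 106.
Substitute into dH/dt = 0: 0.796(1 - 106/234) = 0.00684P*.
The bracket is 0.548, giving P* = 0.436/0.00684 = 63.8.

H* ≈ 106, P* ≈ 63.8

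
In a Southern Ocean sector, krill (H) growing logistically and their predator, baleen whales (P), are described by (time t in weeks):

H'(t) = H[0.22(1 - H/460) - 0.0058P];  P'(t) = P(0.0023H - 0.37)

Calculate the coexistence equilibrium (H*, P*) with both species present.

From dP/dt = 0 with P > 0: 0.0023H* = 0.37, so H* = 161.
Substitute into dH/dt = 0: 0.22(1 - 161/460) = 0.0058P*.
The bracket is 0.65, giving P* = 0.143/0.0058 = 24.7.

H* ≈ 161, P* ≈ 24.7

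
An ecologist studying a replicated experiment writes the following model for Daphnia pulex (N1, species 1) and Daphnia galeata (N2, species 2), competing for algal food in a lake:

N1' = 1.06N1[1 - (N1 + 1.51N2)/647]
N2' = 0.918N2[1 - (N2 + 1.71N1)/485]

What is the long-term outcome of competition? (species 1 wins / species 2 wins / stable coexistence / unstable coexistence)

Compare the nullcline intercepts: K1/α12 = 647/1.51 = 428 < K2 = 485; K2/α21 = 485/1.71 = 284 < K1 = 647.
Since both are reversed, neither can invade when rare; the interior point is a saddle.

unstable coexistence (outcome depends on initial conditions)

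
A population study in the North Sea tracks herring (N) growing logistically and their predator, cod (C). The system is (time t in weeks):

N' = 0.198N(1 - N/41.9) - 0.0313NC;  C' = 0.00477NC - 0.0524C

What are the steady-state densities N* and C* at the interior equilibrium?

N* ≈ 11, C* ≈ 4.67

From dC/dt = 0 with C > 0: 0.00477N* = 0.0524, so N* = 11.
Substitute into dN/dt = 0: 0.198(1 - 11/41.9) = 0.0313C*.
The bracket is 0.738, giving C* = 0.146/0.0313 = 4.67.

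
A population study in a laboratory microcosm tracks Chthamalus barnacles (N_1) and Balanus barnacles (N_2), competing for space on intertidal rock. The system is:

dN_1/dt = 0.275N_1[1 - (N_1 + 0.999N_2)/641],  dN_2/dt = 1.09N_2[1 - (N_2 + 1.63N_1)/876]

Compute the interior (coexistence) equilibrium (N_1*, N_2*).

Setting both brackets to zero gives the nullclines N_1 + 0.999N_2 = 641 and 1.63N_1 + N_2 = 876.
Substituting N_2 = 876 - 1.63N_1 into the first: N_1(1 - 0.999·1.63) = 641 - 0.999·876.
So N_1* = -234/-0.628 = 373, and then N_2* = 876 - 1.63·373 = 269.

N_1* ≈ 373, N_2* ≈ 269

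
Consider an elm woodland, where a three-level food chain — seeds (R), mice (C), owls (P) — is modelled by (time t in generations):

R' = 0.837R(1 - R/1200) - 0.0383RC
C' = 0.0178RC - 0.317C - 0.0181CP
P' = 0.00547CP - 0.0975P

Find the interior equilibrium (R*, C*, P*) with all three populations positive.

From dP/dt = 0: 0.00547C* = 0.0975, so C* = 17.8.
From dR/dt = 0: 0.837(1 - R*/1200) = 0.0383·17.8, giving R* = 1200·(1 - 0.816) = 221.
From dC/dt = 0: 0.0178·221 - 0.317 = 0.0181P*, so P* = 3.62/0.0181 = 200.

R* ≈ 221, C* ≈ 17.8, P* ≈ 200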